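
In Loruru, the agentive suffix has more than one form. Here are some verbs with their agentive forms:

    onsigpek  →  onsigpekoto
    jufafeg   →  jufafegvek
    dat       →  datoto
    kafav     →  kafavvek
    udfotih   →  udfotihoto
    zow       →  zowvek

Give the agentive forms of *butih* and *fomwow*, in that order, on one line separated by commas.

Looking at the final consonant of each stem: -oto when the stem ends in a voiceless consonant (*onsigpek*, *dat*, *udfotih*); -vek when the stem ends in a voiced consonant (*jufafeg*, *kafav*, *zow*).
*butih*: final consonant = /h/, voiceless → -oto → *butihoto*.
*fomwow*: final consonant = /w/, voiced → -vek → *fomwowvek*.

butihoto, fomwowvek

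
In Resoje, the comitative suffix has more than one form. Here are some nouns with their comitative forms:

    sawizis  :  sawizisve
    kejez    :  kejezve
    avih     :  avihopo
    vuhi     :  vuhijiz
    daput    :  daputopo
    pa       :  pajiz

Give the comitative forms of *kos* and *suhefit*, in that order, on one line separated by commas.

kosve, suhefitopo

The pattern is sibilance of the final sound: -ve when the stem ends in a sibilant (*sawizis*, *kejez*); -opo when the stem ends in a non-sibilant consonant (*avih*, *daput*); -jiz when the stem ends in a vowel (*vuhi*, *pa*).
*kos*: final sound = /s/, a sibilant → -ve → *kosve*.
The final sound of *suhefit* is /t/, which is a non-sibilant consonant, so the suffix is -opo, giving *suhefitopo*.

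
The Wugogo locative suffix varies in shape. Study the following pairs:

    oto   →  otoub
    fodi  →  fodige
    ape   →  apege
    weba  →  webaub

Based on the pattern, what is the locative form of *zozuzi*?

zozuzige

The alternation tracks the last vowel of the stem — -ge when the last vowel of the stem is a front vowel (*fodi*, *ape*); -ub when the last vowel of the stem is a back vowel (*oto*, *weba*).
*zozuzi*: last vowel = /i/, a front vowel → -ge → *zozuzige*.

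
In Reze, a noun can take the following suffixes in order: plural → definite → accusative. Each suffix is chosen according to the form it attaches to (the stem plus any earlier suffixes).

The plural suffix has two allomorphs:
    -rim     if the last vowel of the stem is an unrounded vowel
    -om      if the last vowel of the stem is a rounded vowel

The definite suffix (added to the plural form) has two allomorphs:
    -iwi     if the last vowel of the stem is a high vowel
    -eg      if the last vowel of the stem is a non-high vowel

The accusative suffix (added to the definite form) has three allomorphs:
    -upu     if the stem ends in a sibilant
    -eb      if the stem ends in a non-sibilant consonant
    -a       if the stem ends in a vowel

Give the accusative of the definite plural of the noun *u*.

*u* — last vowel /u/ (a rounded vowel) → -om → *uom*.
The plural form *uom*: last vowel = /o/, a non-high vowel → -eg → *uomeg*.
The definite form *uomeg* — final sound /g/ (a non-sibilant consonant) → -eb → *uomegeb*.

uomegeb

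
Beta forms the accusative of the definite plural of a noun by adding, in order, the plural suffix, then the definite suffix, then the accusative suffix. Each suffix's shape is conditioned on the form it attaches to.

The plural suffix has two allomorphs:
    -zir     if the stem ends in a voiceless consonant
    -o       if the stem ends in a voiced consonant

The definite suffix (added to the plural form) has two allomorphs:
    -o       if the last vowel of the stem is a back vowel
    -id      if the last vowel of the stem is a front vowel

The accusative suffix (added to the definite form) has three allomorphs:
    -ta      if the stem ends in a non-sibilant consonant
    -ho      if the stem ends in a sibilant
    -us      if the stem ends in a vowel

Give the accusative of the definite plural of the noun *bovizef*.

bovizefziridta

*bovizef*: final consonant = /f/, voiceless → -zir → *bovizefzir*.
The last vowel of the plural form *bovizefzir* is /i/, which is a front vowel, so the definite suffix is -id, giving *bovizefzirid*.
Since the final sound of the definite form *bovizefzirid* is /d/ (a non-sibilant consonant), it takes -ta, giving *bovizefziridta*.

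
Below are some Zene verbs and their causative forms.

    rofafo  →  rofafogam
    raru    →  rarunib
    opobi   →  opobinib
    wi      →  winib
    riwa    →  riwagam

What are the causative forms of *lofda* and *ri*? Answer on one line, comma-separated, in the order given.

lofdagam, rinib

The pattern is height harmony: -nib when the last vowel of the stem is a high vowel (*raru*, *opobi*, *wi*); -gam when the last vowel of the stem is a non-high vowel (*rofafo*, *riwa*).
*lofda*: last vowel = /a/, a non-high vowel → -gam → *lofdagam*.
Since the last vowel of *ri* is /i/ (a high vowel), it takes -nib, giving *rinib*.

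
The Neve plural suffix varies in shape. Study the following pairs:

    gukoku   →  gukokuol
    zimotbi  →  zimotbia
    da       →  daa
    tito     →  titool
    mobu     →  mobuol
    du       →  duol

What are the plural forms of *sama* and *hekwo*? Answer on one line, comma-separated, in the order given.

The alternation tracks the last vowel of the stem — -ol when the last vowel of the stem is a rounded vowel (*gukoku*, *tito*, *mobu*, *du*); -a when the last vowel of the stem is an unrounded vowel (*zimotbi*, *da*).
*sama*: last vowel = /a/, an unrounded vowel → -a → *samaa*.
The last vowel of *hekwo* is /o/, which is a rounded vowel, so the suffix is -ol, giving *hekwool*.

samaa, hekwool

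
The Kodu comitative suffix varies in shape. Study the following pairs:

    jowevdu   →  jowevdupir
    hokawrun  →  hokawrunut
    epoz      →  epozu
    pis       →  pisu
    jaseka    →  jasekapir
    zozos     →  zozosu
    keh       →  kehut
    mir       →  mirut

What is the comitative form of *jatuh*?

Looking at the final sound of each stem: -u when the stem ends in a sibilant (*epoz*, *pis*, *zozos*); -ut when the stem ends in a non-sibilant consonant (*hokawrun*, *keh*, *mir*); -pir when the stem ends in a vowel (*jowevdu*, *jaseka*).
*jatuh*: final sound = /h/, a non-sibilant consonant → -ut → *jatuhut*.

jatuhut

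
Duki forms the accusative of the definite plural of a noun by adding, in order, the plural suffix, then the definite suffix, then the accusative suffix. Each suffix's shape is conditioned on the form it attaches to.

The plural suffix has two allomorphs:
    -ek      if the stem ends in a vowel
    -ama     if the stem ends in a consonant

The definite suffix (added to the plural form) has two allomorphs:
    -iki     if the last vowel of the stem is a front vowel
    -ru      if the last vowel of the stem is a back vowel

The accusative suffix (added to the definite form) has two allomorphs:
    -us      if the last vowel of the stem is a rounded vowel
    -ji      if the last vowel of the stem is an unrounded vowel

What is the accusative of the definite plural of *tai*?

The final sound of *tai* is /i/, which is a vowel, so the plural suffix is -ek, giving *taiek*.
The plural form *taiek*: last vowel = /e/, a front vowel → -iki → *taiekiki*.
Since the last vowel of the definite form *taiekiki* is /i/ (an unrounded vowel), it takes -ji, giving *taiekikiji*.

taiekikiji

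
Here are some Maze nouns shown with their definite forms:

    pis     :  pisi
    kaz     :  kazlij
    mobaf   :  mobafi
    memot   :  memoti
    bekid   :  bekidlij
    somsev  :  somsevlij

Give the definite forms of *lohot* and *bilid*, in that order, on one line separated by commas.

lohoti, bilidlij

The suffix is conditioned by the final consonant: -i when the stem ends in a voiceless consonant (*pis*, *mobaf*, *memot*); -lij when the stem ends in a voiced consonant (*kaz*, *bekid*, *somsev*).
*lohot* — final consonant /t/ (voiceless) → -i → *lohoti*.
*bilid*: final consonant = /d/, voiced → -lij → *bilidlij*.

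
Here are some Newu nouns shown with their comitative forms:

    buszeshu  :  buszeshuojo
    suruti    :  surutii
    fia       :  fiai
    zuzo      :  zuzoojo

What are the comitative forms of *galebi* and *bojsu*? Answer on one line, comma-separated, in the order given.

The alternation tracks the last vowel of the stem — -ojo when the last vowel of the stem is a rounded vowel (*buszeshu*, *zuzo*); -i when the last vowel of the stem is an unrounded vowel (*suruti*, *fia*).
The last vowel of *galebi* is /i/, which is an unrounded vowel, so the suffix is -i, giving *galebii*.
Since the last vowel of *bojsu* is /u/ (a rounded vowel), it takes -ojo, giving *bojsuojo*.

galebii, bojsuojo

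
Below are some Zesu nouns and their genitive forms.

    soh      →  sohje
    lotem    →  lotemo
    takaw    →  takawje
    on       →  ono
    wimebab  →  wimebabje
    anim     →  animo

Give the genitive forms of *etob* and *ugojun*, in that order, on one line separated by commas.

The alternation tracks the final consonant of the stem — -o when the stem ends in a nasal (*lotem*, *on*, *anim*); -je when the stem ends in a non-nasal consonant (*soh*, *takaw*, *wimebab*).
*etob*: final consonant = /b/, non-nasal → -je → *etobje*.
Since the final consonant of *ugojun* is /n/ (a nasal), it takes -o, giving *ugojuno*.

etobje, ugojuno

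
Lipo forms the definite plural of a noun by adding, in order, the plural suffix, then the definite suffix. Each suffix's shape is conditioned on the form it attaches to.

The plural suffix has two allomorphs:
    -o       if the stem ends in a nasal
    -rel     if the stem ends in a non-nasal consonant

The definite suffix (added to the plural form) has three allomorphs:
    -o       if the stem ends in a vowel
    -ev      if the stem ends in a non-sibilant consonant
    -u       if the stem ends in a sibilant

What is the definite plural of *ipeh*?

*ipeh*: final consonant = /h/, non-nasal → -rel → *ipehrel*.
The plural form *ipehrel*: final sound = /l/, a non-sibilant consonant → -ev → *ipehrelev*.

ipehrelev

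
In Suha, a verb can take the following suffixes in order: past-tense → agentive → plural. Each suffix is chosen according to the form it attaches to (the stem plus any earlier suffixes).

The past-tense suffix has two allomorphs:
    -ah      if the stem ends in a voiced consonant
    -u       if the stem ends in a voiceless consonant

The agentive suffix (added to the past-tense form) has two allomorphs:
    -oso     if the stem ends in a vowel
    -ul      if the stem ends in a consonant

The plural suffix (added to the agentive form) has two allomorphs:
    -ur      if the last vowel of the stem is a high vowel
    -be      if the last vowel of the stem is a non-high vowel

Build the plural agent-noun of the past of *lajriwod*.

lajriwodahulur

*lajriwod* — final consonant /d/ (voiced) → -ah → *lajriwodah*.
The past-tense form *lajriwodah*: final sound = /h/, a consonant → -ul → *lajriwodahul*.
The last vowel of the agentive form *lajriwodahul* is /u/, which is a high vowel, so the plural suffix is -ur, giving *lajriwodahulur*.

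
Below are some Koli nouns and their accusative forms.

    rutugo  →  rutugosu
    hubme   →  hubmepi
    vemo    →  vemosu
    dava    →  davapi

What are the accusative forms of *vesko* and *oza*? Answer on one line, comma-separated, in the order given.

veskosu, ozapi

The alternation tracks the last vowel of the stem — -su when the last vowel of the stem is a rounded vowel (*rutugo*, *vemo*); -pi when the last vowel of the stem is an unrounded vowel (*hubme*, *dava*).
*vesko* — last vowel /o/ (a rounded vowel) → -su → *veskosu*.
*oza*: last vowel = /a/, an unrounded vowel → -pi → *ozapi*.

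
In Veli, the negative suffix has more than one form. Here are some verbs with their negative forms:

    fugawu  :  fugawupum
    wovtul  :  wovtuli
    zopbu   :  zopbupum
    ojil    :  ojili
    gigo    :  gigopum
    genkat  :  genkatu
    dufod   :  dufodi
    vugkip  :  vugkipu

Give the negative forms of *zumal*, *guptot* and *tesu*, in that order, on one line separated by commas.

zumali, guptotu, tesupum

Looking at the final sound of each stem: -u when the stem ends in a voiceless consonant (*genkat*, *vugkip*); -i when the stem ends in a voiced consonant (*wovtul*, *ojil*, *dufod*); -pum when the stem ends in a vowel (*fugawu*, *zopbu*, *gigo*).
*zumal* — final sound /l/ (a voiced consonant) → -i → *zumali*.
Since the final sound of *guptot* is /t/ (a voiceless consonant), it takes -u, giving *guptotu*.
The final sound of *tesu* is /u/, which is a vowel, so the suffix is -pum, giving *tesupum*.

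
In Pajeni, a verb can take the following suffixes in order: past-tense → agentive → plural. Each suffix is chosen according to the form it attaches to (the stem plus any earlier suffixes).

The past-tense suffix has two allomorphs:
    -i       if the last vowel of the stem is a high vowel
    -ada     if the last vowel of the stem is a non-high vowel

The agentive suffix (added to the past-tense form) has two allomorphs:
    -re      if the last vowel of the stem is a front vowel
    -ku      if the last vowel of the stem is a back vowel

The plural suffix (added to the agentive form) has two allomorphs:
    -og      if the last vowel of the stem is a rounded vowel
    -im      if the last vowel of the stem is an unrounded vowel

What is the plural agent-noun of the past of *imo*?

The last vowel of *imo* is /o/, which is a non-high vowel, so the past-tense suffix is -ada, giving *imoada*.
Since the last vowel of the past-tense form *imoada* is /a/ (a back vowel), it takes -ku, giving *imoadaku*.
The last vowel of the agentive form *imoadaku* is /u/, which is a rounded vowel, so the plural suffix is -og, giving *imoadakuog*.

imoadakuog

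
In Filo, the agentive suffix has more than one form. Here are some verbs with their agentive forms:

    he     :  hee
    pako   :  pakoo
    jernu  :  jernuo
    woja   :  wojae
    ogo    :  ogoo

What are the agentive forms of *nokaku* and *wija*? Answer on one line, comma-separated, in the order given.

The alternation tracks the last vowel of the stem — -o when the last vowel of the stem is a rounded vowel (*pako*, *jernu*, *ogo*); -e when the last vowel of the stem is an unrounded vowel (*he*, *woja*).
The last vowel of *nokaku* is /u/, which is a rounded vowel, so the suffix is -o, giving *nokakuo*.
Since the last vowel of *wija* is /a/ (an unrounded vowel), it takes -e, giving *wijae*.

nokakuo, wijae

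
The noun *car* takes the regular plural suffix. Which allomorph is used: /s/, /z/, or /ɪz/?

The stem *car* ends in a voiced non-sibilant sound.
The plural suffix surfaces as /ɪz/ after sibilants, /s/ after other voiceless consonants, and /z/ after other voiced sounds.
So the plural -s on *car* is pronounced /z/.

/z/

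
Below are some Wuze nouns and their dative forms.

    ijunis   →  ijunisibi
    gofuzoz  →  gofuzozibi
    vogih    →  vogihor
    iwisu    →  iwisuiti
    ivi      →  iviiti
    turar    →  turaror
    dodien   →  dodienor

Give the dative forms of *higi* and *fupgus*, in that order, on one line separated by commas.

higiiti, fupgusibi

Looking at the final sound of each stem: -ibi when the stem ends in a sibilant (*ijunis*, *gofuzoz*); -or when the stem ends in a non-sibilant consonant (*vogih*, *turar*, *dodien*); -iti when the stem ends in a vowel (*iwisu*, *ivi*).
The final sound of *higi* is /i/, which is a vowel, so the suffix is -iti, giving *higiiti*.
*fupgus*: final sound = /s/, a sibilant → -ibi → *fupgusibi*.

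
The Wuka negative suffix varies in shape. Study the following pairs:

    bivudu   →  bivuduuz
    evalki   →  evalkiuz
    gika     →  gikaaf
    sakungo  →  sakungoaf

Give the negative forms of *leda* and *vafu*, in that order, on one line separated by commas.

The alternation tracks the last vowel of the stem — -uz when the last vowel of the stem is a high vowel (*bivudu*, *evalki*); -af when the last vowel of the stem is a non-high vowel (*gika*, *sakungo*).
*leda*: last vowel = /a/, a non-high vowel → -af → *ledaaf*.
The last vowel of *vafu* is /u/, which is a high vowel, so the suffix is -uz, giving *vafuuz*.

ledaaf, vafuuz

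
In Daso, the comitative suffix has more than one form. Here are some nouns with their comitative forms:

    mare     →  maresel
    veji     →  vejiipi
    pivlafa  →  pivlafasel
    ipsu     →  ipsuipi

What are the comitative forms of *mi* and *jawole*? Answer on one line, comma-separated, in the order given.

miipi, jawolesel

The suffix is conditioned by the last vowel: -ipi when the last vowel of the stem is a high vowel (*veji*, *ipsu*); -sel when the last vowel of the stem is a non-high vowel (*mare*, *pivlafa*).
*mi* — last vowel /i/ (a high vowel) → -ipi → *miipi*.
Since the last vowel of *jawole* is /e/ (a non-high vowel), it takes -sel, giving *jawolesel*.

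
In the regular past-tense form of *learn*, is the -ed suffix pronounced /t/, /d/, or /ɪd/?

/d/

The stem *learn* ends in a voiced sound other than /d/.
The -ed suffix is realized as /ɪd/ after /t, d/; as /t/ after other voiceless consonants; and as /d/ after other voiced sounds.
So -ed on *learn* is pronounced /d/.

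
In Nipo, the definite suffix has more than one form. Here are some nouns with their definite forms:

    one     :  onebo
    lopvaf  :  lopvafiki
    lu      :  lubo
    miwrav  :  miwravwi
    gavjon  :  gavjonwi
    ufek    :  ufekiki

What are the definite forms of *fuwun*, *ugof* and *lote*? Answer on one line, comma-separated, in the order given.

Looking at the final sound of each stem: -iki when the stem ends in a voiceless consonant (*lopvaf*, *ufek*); -wi when the stem ends in a voiced consonant (*miwrav*, *gavjon*); -bo when the stem ends in a vowel (*one*, *lu*).
The final sound of *fuwun* is /n/, which is a voiced consonant, so the suffix is -wi, giving *fuwunwi*.
*ugof*: final sound = /f/, a voiceless consonant → -iki → *ugofiki*.
Since the final sound of *lote* is /e/ (a vowel), it takes -bo, giving *lotebo*.

fuwunwi, ugofiki, lotebo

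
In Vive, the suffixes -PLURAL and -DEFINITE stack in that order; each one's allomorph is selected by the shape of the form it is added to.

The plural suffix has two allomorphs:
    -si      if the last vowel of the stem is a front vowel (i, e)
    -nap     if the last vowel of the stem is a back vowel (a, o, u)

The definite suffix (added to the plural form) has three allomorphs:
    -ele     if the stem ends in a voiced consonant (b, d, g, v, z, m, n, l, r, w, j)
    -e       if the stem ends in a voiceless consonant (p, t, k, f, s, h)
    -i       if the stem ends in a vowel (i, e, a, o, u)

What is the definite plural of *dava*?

davanape

Since the last vowel of *dava* is /a/ (a back vowel), it takes -nap, giving *davanap*.
The plural form *davanap* — final sound /p/ (a voiceless consonant) → -e → *davanape*.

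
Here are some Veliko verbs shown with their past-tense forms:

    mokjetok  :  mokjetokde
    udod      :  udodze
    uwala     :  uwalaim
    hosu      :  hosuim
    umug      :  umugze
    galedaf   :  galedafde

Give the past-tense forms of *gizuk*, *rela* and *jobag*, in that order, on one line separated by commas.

gizukde, relaim, jobagze

The alternation tracks the final sound of the stem — -de when the stem ends in a voiceless consonant (*mokjetok*, *galedaf*); -ze when the stem ends in a voiced consonant (*udod*, *umug*); -im when the stem ends in a vowel (*uwala*, *hosu*).
*gizuk*: final sound = /k/, a voiceless consonant → -de → *gizukde*.
*rela* — final sound /a/ (a vowel) → -im → *relaim*.
*jobag*: final sound = /g/, a voiced consonant → -ze → *jobagze*.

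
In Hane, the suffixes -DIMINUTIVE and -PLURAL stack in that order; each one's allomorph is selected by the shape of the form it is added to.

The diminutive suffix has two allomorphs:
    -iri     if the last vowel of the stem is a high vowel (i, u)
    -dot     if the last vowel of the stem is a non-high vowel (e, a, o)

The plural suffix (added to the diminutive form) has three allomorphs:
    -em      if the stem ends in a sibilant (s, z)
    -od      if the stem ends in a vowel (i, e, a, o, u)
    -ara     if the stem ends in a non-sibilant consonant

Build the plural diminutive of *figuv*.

figuviriod

*figuv* — last vowel /u/ (a high vowel) → -iri → *figuviri*.
The diminutive form *figuviri*: final sound = /i/, a vowel → -od → *figuviriod*.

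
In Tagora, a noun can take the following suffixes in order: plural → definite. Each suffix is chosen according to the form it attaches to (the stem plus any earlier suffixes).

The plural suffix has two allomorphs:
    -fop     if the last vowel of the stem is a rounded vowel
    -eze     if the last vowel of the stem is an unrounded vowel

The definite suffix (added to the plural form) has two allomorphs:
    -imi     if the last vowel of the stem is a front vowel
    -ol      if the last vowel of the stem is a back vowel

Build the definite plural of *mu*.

*mu* — last vowel /u/ (a rounded vowel) → -fop → *mufop*.
Since the last vowel of the plural form *mufop* is /o/ (a back vowel), it takes -ol, giving *mufopol*.

mufopol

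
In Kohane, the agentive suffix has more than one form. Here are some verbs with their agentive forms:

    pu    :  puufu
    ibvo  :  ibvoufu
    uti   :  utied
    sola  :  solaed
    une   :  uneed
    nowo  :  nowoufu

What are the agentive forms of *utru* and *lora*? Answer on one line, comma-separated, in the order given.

utruufu, loraed

The suffix is conditioned by the last vowel: -ufu when the last vowel of the stem is a rounded vowel (*pu*, *ibvo*, *nowo*); -ed when the last vowel of the stem is an unrounded vowel (*uti*, *sola*, *une*).
The last vowel of *utru* is /u/, which is a rounded vowel, so the suffix is -ufu, giving *utruufu*.
Since the last vowel of *lora* is /a/ (an unrounded vowel), it takes -ed, giving *loraed*.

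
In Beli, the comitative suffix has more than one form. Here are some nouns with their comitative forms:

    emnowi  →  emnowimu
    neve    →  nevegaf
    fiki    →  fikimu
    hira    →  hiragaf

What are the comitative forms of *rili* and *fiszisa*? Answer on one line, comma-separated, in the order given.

rilimu, fiszisagaf

The alternation tracks the last vowel of the stem — -mu when the last vowel of the stem is a high vowel (*emnowi*, *fiki*); -gaf when the last vowel of the stem is a non-high vowel (*neve*, *hira*).
*rili*: last vowel = /i/, a high vowel → -mu → *rilimu*.
*fiszisa* — last vowel /a/ (a non-high vowel) → -gaf → *fiszisagaf*.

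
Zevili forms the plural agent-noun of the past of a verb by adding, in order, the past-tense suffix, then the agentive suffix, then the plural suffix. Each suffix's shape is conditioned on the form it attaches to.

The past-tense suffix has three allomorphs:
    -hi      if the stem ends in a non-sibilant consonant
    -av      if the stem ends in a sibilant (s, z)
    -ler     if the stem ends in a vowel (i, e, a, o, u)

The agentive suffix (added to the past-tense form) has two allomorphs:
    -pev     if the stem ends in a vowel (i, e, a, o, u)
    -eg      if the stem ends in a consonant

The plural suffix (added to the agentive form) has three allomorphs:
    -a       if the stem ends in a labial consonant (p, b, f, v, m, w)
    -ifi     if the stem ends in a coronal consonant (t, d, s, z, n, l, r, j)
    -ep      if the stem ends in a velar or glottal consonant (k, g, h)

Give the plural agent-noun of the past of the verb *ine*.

ineleregep

*ine* — final sound /e/ (a vowel) → -ler → *ineler*.
The past-tense form *ineler* — final sound /r/ (a consonant) → -eg → *inelereg*.
The agentive form *inelereg*: final consonant = /g/, velar/glottal → -ep → *ineleregep*.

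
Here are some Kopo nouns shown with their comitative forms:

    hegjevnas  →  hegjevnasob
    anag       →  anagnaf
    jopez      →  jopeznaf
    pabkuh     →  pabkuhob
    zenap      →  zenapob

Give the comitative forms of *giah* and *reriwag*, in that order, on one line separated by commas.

giahob, reriwagnaf

The alternation tracks the final consonant of the stem — -ob when the stem ends in a voiceless consonant (*hegjevnas*, *pabkuh*, *zenap*); -naf when the stem ends in a voiced consonant (*anag*, *jopez*).
The final consonant of *giah* is /h/, which is voiceless, so the suffix is -ob, giving *giahob*.
The final consonant of *reriwag* is /g/, which is voiced, so the suffix is -naf, giving *reriwagnaf*.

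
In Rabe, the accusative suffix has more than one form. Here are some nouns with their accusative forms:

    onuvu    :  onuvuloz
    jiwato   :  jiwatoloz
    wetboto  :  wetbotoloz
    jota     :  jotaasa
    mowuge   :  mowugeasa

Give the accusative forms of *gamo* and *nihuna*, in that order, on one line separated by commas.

gamoloz, nihunaasa

The pattern is rounding harmony: -loz when the last vowel of the stem is a rounded vowel (*onuvu*, *jiwato*, *wetboto*); -asa when the last vowel of the stem is an unrounded vowel (*jota*, *mowuge*).
*gamo* — last vowel /o/ (a rounded vowel) → -loz → *gamoloz*.
The last vowel of *nihuna* is /a/, which is an unrounded vowel, so the suffix is -asa, giving *nihunaasa*.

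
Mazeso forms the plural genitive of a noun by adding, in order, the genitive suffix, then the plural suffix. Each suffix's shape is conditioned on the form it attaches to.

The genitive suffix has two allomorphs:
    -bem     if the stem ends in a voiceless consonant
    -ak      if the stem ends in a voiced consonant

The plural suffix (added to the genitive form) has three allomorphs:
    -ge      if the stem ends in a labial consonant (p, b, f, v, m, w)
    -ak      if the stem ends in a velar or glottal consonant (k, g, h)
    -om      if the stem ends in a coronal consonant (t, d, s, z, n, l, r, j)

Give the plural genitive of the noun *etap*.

Since the final consonant of *etap* is /p/ (voiceless), it takes -bem, giving *etapbem*.
The genitive form *etapbem* — final consonant /m/ (labial) → -ge → *etapbemge*.

etapbemge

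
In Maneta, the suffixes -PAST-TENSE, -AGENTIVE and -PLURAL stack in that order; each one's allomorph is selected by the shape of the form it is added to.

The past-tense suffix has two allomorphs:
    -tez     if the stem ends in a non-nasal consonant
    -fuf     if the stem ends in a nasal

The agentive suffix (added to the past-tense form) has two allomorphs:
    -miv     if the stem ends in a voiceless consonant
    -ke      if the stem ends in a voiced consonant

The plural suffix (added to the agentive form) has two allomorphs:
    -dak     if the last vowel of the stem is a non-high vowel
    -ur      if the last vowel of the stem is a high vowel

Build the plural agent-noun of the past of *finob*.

finobtezkedak

The final consonant of *finob* is /b/, which is non-nasal, so the past-tense suffix is -tez, giving *finobtez*.
Since the final consonant of the past-tense form *finobtez* is /z/ (voiced), it takes -ke, giving *finobtezke*.
The last vowel of the agentive form *finobtezke* is /e/, which is a non-high vowel, so the plural suffix is -dak, giving *finobtezkedak*.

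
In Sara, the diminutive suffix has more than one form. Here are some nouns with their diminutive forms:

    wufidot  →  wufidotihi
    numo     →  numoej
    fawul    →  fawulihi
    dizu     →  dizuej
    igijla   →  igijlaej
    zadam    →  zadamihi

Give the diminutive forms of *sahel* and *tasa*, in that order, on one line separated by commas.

The suffix is conditioned by the final sound: -ihi when the stem ends in a consonant (*wufidot*, *fawul*, *zadam*); -ej when the stem ends in a vowel (*numo*, *dizu*, *igijla*).
*sahel* — final sound /l/ (a consonant) → -ihi → *sahelihi*.
The final sound of *tasa* is /a/, which is a vowel, so the suffix is -ej, giving *tasaej*.

sahelihi, tasaej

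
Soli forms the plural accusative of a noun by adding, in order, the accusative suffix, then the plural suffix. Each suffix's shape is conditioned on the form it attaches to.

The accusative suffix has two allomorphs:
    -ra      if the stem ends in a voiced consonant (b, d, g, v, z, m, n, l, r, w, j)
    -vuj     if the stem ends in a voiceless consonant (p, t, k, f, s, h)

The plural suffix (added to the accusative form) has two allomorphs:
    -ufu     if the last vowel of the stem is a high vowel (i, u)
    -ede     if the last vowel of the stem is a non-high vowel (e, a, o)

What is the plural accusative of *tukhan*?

tukhanraede

Since the final consonant of *tukhan* is /n/ (voiced), it takes -ra, giving *tukhanra*.
The accusative form *tukhanra* — last vowel /a/ (a non-high vowel) → -ede → *tukhanraede*.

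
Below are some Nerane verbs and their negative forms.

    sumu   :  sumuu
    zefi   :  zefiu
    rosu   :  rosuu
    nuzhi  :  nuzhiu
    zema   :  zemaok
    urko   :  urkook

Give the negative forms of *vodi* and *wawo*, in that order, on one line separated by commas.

The pattern is height harmony: -u when the last vowel of the stem is a high vowel (*sumu*, *zefi*, *rosu*, *nuzhi*); -ok when the last vowel of the stem is a non-high vowel (*zema*, *urko*).
*vodi* — last vowel /i/ (a high vowel) → -u → *vodiu*.
*wawo* — last vowel /o/ (a non-high vowel) → -ok → *wawook*.

vodiu, wawook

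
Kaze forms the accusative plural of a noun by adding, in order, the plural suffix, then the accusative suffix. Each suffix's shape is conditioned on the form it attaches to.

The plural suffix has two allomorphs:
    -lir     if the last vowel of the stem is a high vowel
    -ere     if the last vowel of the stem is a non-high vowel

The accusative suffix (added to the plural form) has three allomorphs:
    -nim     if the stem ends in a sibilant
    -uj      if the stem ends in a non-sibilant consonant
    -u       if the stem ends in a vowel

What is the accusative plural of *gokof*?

gokofereu

The last vowel of *gokof* is /o/, which is a non-high vowel, so the plural suffix is -ere, giving *gokofere*.
The plural form *gokofere*: final sound = /e/, a vowel → -u → *gokofereu*.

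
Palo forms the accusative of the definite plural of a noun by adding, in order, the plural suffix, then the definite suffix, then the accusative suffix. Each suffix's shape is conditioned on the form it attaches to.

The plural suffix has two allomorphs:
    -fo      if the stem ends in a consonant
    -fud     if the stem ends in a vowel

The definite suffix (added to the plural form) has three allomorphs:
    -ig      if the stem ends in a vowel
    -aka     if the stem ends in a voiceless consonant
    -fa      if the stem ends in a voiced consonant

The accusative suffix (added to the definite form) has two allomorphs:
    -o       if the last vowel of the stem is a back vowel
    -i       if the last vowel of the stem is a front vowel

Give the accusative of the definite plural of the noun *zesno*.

zesnofudfao

The final sound of *zesno* is /o/, which is a vowel, so the plural suffix is -fud, giving *zesnofud*.
Since the final sound of the plural form *zesnofud* is /d/ (a voiced consonant), it takes -fa, giving *zesnofudfa*.
The definite form *zesnofudfa* — last vowel /a/ (a back vowel) → -o → *zesnofudfao*.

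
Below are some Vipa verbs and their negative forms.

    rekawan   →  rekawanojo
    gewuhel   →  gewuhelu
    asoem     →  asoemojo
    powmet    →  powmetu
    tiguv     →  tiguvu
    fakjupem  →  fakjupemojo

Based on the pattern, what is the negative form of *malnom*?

The alternation tracks the final consonant of the stem — -ojo when the stem ends in a nasal (*rekawan*, *asoem*, *fakjupem*); -u when the stem ends in a non-nasal consonant (*gewuhel*, *powmet*, *tiguv*).
*malnom*: final consonant = /m/, a nasal → -ojo → *malnomojo*.

malnomojo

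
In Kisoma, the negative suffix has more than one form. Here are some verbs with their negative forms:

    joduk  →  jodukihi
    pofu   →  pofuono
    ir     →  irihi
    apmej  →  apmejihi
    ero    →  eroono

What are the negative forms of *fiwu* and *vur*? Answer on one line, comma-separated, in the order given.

fiwuono, vurihi

The pattern is consonant vs. vowel: -ihi when the stem ends in a consonant (*joduk*, *ir*, *apmej*); -ono when the stem ends in a vowel (*pofu*, *ero*).
The final sound of *fiwu* is /u/, which is a vowel, so the suffix is -ono, giving *fiwuono*.
Since the final sound of *vur* is /r/ (a consonant), it takes -ihi, giving *vurihi*.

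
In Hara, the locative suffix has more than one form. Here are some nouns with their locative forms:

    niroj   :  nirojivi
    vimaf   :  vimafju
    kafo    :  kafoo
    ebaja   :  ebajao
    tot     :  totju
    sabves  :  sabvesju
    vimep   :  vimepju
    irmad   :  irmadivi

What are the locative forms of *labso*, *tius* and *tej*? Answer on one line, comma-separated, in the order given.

The alternation tracks the final sound of the stem — -ju when the stem ends in a voiceless consonant (*vimaf*, *tot*, *sabves*, *vimep*); -ivi when the stem ends in a voiced consonant (*niroj*, *irmad*); -o when the stem ends in a vowel (*kafo*, *ebaja*).
*labso* — final sound /o/ (a vowel) → -o → *labsoo*.
Since the final sound of *tius* is /s/ (a voiceless consonant), it takes -ju, giving *tiusju*.
*tej*: final sound = /j/, a voiced consonant → -ivi → *tejivi*.

labsoo, tiusju, tejivi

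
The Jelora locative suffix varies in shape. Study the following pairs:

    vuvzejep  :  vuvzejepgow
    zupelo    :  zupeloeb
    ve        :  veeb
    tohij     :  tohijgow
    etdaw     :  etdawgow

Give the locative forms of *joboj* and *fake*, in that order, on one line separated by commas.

Looking at the final sound of each stem: -gow when the stem ends in a consonant (*vuvzejep*, *tohij*, *etdaw*); -eb when the stem ends in a vowel (*zupelo*, *ve*).
The final sound of *joboj* is /j/, which is a consonant, so the suffix is -gow, giving *jobojgow*.
The final sound of *fake* is /e/, which is a vowel, so the suffix is -eb, giving *fakeeb*.

jobojgow, fakeeb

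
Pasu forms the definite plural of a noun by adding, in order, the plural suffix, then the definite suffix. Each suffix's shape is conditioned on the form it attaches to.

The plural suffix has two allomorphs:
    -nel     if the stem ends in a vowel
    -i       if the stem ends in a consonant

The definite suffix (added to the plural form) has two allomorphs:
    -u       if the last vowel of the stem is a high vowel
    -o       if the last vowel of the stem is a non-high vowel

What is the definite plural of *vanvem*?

vanvemiu

*vanvem*: final sound = /m/, a consonant → -i → *vanvemi*.
Since the last vowel of the plural form *vanvemi* is /i/ (a high vowel), it takes -u, giving *vanvemiu*.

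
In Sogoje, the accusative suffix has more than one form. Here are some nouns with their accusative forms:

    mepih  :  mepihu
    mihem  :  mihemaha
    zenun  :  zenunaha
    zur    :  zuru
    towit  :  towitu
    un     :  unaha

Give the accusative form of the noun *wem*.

wemaha

Looking at the final consonant of each stem: -aha when the stem ends in a nasal (*mihem*, *zenun*, *un*); -u when the stem ends in a non-nasal consonant (*mepih*, *zur*, *towit*).
*wem* — final consonant /m/ (a nasal) → -aha → *wemaha*.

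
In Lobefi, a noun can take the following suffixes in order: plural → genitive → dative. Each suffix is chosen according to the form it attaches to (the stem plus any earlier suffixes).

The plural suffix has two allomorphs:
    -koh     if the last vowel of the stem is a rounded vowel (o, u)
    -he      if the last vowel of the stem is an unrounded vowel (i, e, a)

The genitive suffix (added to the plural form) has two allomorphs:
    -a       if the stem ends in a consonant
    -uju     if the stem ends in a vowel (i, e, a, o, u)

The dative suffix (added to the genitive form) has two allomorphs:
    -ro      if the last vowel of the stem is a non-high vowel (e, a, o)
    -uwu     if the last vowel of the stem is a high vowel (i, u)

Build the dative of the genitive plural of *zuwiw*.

Since the last vowel of *zuwiw* is /i/ (an unrounded vowel), it takes -he, giving *zuwiwhe*.
The plural form *zuwiwhe*: final sound = /e/, a vowel → -uju → *zuwiwheuju*.
The last vowel of the genitive form *zuwiwheuju* is /u/, which is a high vowel, so the dative suffix is -uwu, giving *zuwiwheujuuwu*.

zuwiwheujuuwu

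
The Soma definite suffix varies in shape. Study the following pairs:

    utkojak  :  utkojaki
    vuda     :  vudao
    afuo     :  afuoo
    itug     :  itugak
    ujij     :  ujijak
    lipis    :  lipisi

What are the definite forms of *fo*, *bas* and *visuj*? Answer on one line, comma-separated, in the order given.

foo, basi, visujak

The pattern is voicing of the final sound: -i when the stem ends in a voiceless consonant (*utkojak*, *lipis*); -ak when the stem ends in a voiced consonant (*itug*, *ujij*); -o when the stem ends in a vowel (*vuda*, *afuo*).
The final sound of *fo* is /o/, which is a vowel, so the suffix is -o, giving *foo*.
The final sound of *bas* is /s/, which is a voiceless consonant, so the suffix is -i, giving *basi*.
Since the final sound of *visuj* is /j/ (a voiced consonant), it takes -ak, giving *visujak*.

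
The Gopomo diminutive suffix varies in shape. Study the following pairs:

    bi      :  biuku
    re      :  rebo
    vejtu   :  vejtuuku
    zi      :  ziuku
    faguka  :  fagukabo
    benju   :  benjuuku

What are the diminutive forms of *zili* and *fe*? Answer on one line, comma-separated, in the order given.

ziliuku, febo

Looking at the last vowel of each stem: -uku when the last vowel of the stem is a high vowel (*bi*, *vejtu*, *zi*, *benju*); -bo when the last vowel of the stem is a non-high vowel (*re*, *faguka*).
Since the last vowel of *zili* is /i/ (a high vowel), it takes -uku, giving *ziliuku*.
Since the last vowel of *fe* is /e/ (a non-high vowel), it takes -bo, giving *febo*.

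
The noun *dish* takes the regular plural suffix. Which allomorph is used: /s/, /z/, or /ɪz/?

/ɪz/

The stem *dish* ends in a sibilant (/s, z, ʃ, ʒ, tʃ, dʒ/).
The plural suffix surfaces as /ɪz/ after sibilants, /s/ after other voiceless consonants, and /z/ after other voiced sounds.
So the plural -s on *dish* is pronounced /ɪz/.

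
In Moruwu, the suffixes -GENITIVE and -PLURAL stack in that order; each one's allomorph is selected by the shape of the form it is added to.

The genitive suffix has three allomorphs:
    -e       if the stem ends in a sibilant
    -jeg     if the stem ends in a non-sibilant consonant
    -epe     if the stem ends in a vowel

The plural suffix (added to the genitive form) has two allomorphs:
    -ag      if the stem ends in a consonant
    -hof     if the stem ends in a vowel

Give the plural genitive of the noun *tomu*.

tomuepehof

*tomu*: final sound = /u/, a vowel → -epe → *tomuepe*.
The genitive form *tomuepe*: final sound = /e/, a vowel → -hof → *tomuepehof*.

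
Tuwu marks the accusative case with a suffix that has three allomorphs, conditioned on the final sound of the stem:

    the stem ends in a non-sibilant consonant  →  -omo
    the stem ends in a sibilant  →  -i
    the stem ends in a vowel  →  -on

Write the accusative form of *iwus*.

iwusi

Since the final sound of *iwus* is /s/ (a sibilant), it takes -i, giving *iwusi*.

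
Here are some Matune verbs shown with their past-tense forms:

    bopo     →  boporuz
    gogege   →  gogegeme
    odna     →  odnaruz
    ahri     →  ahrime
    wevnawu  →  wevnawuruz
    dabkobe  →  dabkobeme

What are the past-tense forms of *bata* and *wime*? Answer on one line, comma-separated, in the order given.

Looking at the last vowel of each stem: -me when the last vowel of the stem is a front vowel (*gogege*, *ahri*, *dabkobe*); -ruz when the last vowel of the stem is a back vowel (*bopo*, *odna*, *wevnawu*).
Since the last vowel of *bata* is /a/ (a back vowel), it takes -ruz, giving *bataruz*.
*wime* — last vowel /e/ (a front vowel) → -me → *wimeme*.

bataruz, wimeme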